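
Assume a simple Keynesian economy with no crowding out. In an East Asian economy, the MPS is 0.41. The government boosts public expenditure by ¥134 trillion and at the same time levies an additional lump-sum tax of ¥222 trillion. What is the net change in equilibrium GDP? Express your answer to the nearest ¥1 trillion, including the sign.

MPC = 1 − MPS = 1 − 0.41 = 0.59.
Expenditure multiplier = 1/(1 − MPC) = 1/(1 − 0.59) = 1/0.41 ≈ 2.439.
ΔG contributes k·ΔG = (+¥134 trillion) / 0.41 ≈ +¥326.8 trillion.
ΔT of +¥222 trillion changes first-round spending by −c·ΔT = −¥130.98 trillion, contributing k·(−c·ΔT) = (−¥130.98 trillion) / 0.41 ≈ −¥319.5 trillion.
Net ΔY = k(ΔG − c·ΔT) = (+¥3.02 trillion) / 0.41 ≈ +¥7 trillion.

+¥7 trillion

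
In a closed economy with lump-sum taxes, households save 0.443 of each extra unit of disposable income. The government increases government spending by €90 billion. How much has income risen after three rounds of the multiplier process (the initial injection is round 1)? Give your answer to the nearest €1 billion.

MPC = 1 − MPS = 1 − 0.443 = 0.557.
Round 1 adds ΔG = €90 billion; each later round is MPC = 0.557 times the previous.
After 3 rounds: 90 + 50.13 + 27.92241 = ΔG·(1 − c^3)/(1 − c) = 90 × (1 − 0.172808693)/0.443 ≈ €168 billion.

€168 billion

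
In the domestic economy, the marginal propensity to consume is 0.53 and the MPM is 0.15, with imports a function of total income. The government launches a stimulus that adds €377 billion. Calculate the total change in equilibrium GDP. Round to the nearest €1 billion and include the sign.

Government-spending multiplier = 1/(1 − c + m) = 1/(1 − 0.53 + 0.15) = 1/0.62 ≈ 1.613.
ΔY = k × ΔG = (+€377 billion) / 0.62 ≈ +€608 billion.

+€608 billion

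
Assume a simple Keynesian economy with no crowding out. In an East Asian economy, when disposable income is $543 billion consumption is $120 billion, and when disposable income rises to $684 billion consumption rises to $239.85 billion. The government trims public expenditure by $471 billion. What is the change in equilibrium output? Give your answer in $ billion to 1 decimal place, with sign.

MPC = ΔC/ΔYd = (239.85 − 120)/(684 − 543) = 119.85/141 = 0.85.
Government-spending multiplier = 1/(1 − MPC) = 1/(1 − 0.85) = 1/0.15 ≈ 6.667.
ΔY = k × ΔG = (−$471 billion) / 0.15 = −$3,140 billion.

−$3,140.0 billion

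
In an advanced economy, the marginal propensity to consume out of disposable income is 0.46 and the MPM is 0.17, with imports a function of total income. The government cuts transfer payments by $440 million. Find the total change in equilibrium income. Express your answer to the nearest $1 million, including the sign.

−$285 million

The transfer change shifts disposable income by −$440 million, so first-round consumption changes by c·ΔTR = 0.46 × (−$440 million) = −$202.4 million.
Expenditure multiplier = 1/(1 − c + m) = 1/(1 − 0.46 + 0.17) = 1/0.71 ≈ 1.408.
The transfer multiplier is c × k ≈ 0.648, so ΔY = k × (c·ΔTR) = (−$202.4 million) / 0.71 ≈ −$285 million.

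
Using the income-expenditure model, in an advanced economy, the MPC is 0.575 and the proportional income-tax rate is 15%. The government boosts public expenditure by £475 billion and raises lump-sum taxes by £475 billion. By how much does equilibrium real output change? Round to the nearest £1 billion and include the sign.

Expenditure multiplier = 1/(1 − c(1−t)) = 1/(1 − 0.575×0.85) = 1/0.51125 ≈ 1.956.
ΔG contributes k·ΔG = (+£475 billion) / 0.51125 ≈ +£929.1 billion.
ΔT of +£475 billion changes first-round spending by −c·ΔT = −£273.125 billion, contributing k·(−c·ΔT) = (−£273.125 billion) / 0.51125 ≈ −£534.2 billion.
Net ΔY = k(ΔG − c·ΔT) = (+£201.875 billion) / 0.51125 ≈ +£395 billion.

+£395 billion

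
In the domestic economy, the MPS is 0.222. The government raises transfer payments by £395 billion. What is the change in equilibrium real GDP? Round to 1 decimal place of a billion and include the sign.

MPC = 1 − MPS = 1 − 0.222 = 0.778.
The transfer change shifts disposable income by +£395 billion, so first-round consumption changes by c·ΔTR = 0.778 × (+£395 billion) = +£307.31 billion.
Expenditure multiplier = 1/(1 − MPC) = 1/(1 − 0.778) = 1/0.222 ≈ 4.505.
The transfer multiplier is c × k ≈ 3.505, so ΔY = k × (c·ΔTR) = (+£307.31 billion) / 0.222 ≈ +£1,384.3 billion.

+£1,384.3 billion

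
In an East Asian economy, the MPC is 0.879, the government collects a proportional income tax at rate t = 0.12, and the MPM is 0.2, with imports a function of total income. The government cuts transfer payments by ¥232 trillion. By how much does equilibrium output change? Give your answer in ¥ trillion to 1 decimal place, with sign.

The transfer change shifts disposable income by −¥232 trillion, so first-round consumption changes by c·ΔTR = 0.879 × (−¥232 trillion) = −¥203.928 trillion.
Expenditure multiplier = 1/(1 − c(1−t) + m) = 1/(1 − 0.879×0.88 + 0.2) = 1/0.42648 ≈ 2.345.
The transfer multiplier is c × k ≈ 2.061, so ΔY = k × (c·ΔTR) = (−¥203.928 trillion) / 0.42648 ≈ −¥478.2 trillion.

−¥478.2 trillion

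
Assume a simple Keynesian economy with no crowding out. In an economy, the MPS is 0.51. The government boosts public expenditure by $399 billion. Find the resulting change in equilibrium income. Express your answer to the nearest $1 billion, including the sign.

MPC = 1 − MPS = 1 − 0.51 = 0.49.
Expenditure multiplier = 1/(1 − MPC) = 1/(1 − 0.49) = 1/0.51 ≈ 1.961.
ΔY = k × ΔG = (+$399 billion) / 0.51 ≈ +$782 billion.

+$782 billion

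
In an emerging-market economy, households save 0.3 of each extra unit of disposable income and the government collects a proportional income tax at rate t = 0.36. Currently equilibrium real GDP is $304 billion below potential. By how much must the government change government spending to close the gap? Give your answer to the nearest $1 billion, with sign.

MPC = 1 − MPS = 1 − 0.3 = 0.7.
Spending multiplier = 1/(1 − c(1−t)) = 1/(1 − 0.7×0.64) = 1/0.552 ≈ 1.812.
Need ΔY = +$304 billion, so ΔG = ΔY/k = (+$304 billion) × 0.552 ≈ +$168 billion.
The government should increase government spending by $168 billion.

+$168 billion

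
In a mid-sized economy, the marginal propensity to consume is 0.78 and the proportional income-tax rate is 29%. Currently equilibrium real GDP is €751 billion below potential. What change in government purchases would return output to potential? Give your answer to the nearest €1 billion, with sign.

+€335 billion

Spending multiplier = 1/(1 − c(1−t)) = 1/(1 − 0.78×0.71) = 1/0.4462 ≈ 2.241.
Need ΔY = +€751 billion, so ΔG = ΔY/k = (+€751 billion) × 0.4462 ≈ +€335 billion.
The government should increase government purchases by €335 billion.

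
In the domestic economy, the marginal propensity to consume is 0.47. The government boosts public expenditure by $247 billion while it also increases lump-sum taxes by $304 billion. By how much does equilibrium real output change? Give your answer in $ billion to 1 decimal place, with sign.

+$196.5 billion

Expenditure multiplier = 1/(1 − MPC) = 1/(1 − 0.47) = 1/0.53 ≈ 1.887.
ΔG contributes k·ΔG = (+$247 billion) / 0.53 ≈ +$466 billion.
ΔT of +$304 billion changes first-round spending by −c·ΔT = −$142.88 billion, contributing k·(−c·ΔT) = (−$142.88 billion) / 0.53 ≈ −$269.6 billion.
Net ΔY = k(ΔG − c·ΔT) = (+$104.12 billion) / 0.53 ≈ +$196.5 billion.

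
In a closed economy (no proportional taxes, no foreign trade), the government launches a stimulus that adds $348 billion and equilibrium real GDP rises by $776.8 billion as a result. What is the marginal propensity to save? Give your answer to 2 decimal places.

0.45

Implied spending multiplier k = ΔY/ΔG = 776.8/348 ≈ 2.2322.
Since k = 1/(1 − MPC), MPC = 1 − 1/k = 1 − ΔG/ΔY = 1 − 348/776.8 ≈ 0.55.
MPS = 1 − MPC = 0.45.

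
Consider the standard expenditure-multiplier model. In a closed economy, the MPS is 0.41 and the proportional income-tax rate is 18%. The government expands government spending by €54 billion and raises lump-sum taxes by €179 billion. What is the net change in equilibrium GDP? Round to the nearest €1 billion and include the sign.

MPC = 1 − MPS = 1 − 0.41 = 0.59.
Expenditure multiplier = 1/(1 − c(1−t)) = 1/(1 − 0.59×0.82) = 1/0.5162 ≈ 1.937.
ΔG contributes k·ΔG = (+€54 billion) / 0.5162 ≈ +€104.6 billion.
ΔT of +€179 billion changes first-round spending by −c·ΔT = −€105.61 billion, contributing k·(−c·ΔT) = (−€105.61 billion) / 0.5162 ≈ −€204.6 billion.
Net ΔY = k(ΔG − c·ΔT) = (−€51.61 billion) / 0.5162 ≈ −€100 billion.

−€100 billion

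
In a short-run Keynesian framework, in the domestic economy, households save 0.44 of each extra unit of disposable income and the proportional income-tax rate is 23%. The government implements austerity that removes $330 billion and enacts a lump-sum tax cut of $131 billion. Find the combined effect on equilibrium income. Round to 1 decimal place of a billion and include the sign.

−$451.2 billion

MPC = 1 − MPS = 1 − 0.44 = 0.56.
Expenditure multiplier = 1/(1 − c(1−t)) = 1/(1 − 0.56×0.77) = 1/0.5688 ≈ 1.758.
ΔG contributes k·ΔG = (−$330 billion) / 0.5688 ≈ −$580.2 billion.
ΔT of −$131 billion changes first-round spending by −c·ΔT = +$73.36 billion, contributing k·(−c·ΔT) = (+$73.36 billion) / 0.5688 ≈ +$129 billion.
Net ΔY = k(ΔG − c·ΔT) = (−$256.64 billion) / 0.5688 ≈ −$451.2 billion.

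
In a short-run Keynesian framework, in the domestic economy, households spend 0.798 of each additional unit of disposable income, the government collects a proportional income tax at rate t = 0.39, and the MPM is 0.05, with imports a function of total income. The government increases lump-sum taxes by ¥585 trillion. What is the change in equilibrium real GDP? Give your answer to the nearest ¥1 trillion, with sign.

A lump-sum tax change of +¥585 trillion shifts disposable income by −¥585 trillion; first-round consumption changes by −c × ΔT = −0.798 × (+¥585 trillion) = −¥466.83 trillion.
Expenditure multiplier = 1/(1 − c(1−t) + m) = 1/(1 − 0.798×0.61 + 0.05) = 1/0.56322 ≈ 1.776.
The tax multiplier is −c × k ≈ −1.417, so ΔY = k × (−c·ΔT) = (−¥466.83 trillion) / 0.56322 ≈ −¥829 trillion.

−¥829 trillion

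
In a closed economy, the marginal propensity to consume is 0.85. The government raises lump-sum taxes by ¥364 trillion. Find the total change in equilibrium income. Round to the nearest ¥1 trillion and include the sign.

−¥2,063 trillion

A lump-sum tax change of +¥364 trillion shifts disposable income by −¥364 trillion; first-round consumption changes by −c × ΔT = −0.85 × (+¥364 trillion) = −¥309.4 trillion.
Expenditure multiplier = 1/(1 − MPC) = 1/(1 − 0.85) = 1/0.15 ≈ 6.667.
The tax multiplier is −c × k ≈ −5.667, so ΔY = k × (−c·ΔT) = (−¥309.4 trillion) / 0.15 ≈ −¥2,063 trillion.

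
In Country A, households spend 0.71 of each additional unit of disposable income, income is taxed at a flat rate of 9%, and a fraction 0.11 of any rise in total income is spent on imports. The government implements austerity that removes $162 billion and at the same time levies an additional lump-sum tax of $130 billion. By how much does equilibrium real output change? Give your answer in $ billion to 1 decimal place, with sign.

−$548.2 billion

Expenditure multiplier = 1/(1 − c(1−t) + m) = 1/(1 − 0.71×0.91 + 0.11) = 1/0.4639 ≈ 2.156.
ΔG contributes k·ΔG = (−$162 billion) / 0.4639 ≈ −$349.2 billion.
ΔT of +$130 billion changes first-round spending by −c·ΔT = −$92.3 billion, contributing k·(−c·ΔT) = (−$92.3 billion) / 0.4639 ≈ −$199 billion.
Net ΔY = k(ΔG − c·ΔT) = (−$254.3 billion) / 0.4639 ≈ −$548.2 billion.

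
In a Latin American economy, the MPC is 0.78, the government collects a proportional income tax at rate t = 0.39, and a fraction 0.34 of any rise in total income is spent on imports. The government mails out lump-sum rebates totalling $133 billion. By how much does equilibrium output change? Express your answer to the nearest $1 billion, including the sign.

+$120 billion

A lump-sum tax change of −$133 billion shifts disposable income by +$133 billion; first-round consumption changes by −c × ΔT = −0.78 × (−$133 billion) = +$103.74 billion.
Expenditure multiplier = 1/(1 − c(1−t) + m) = 1/(1 − 0.78×0.61 + 0.34) = 1/0.8642 ≈ 1.157.
The tax multiplier is −c × k ≈ −0.903, so ΔY = k × (−c·ΔT) = (+$103.74 billion) / 0.8642 ≈ +$120 billion.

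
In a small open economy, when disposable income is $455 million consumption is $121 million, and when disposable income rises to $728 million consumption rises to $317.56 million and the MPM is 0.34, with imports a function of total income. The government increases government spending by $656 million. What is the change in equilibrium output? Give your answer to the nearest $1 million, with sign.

MPC = ΔC/ΔYd = (317.56 − 121)/(728 − 455) = 196.56/273 = 0.72.
Spending multiplier = 1/(1 − c + m) = 1/(1 − 0.72 + 0.34) = 1/0.62 ≈ 1.613.
ΔY = k × ΔG = (+$656 million) / 0.62 ≈ +$1,058 million.

+$1,058 million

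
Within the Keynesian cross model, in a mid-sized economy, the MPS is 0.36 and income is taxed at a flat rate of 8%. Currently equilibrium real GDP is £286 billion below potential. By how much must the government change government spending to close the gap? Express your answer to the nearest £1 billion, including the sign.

+£118 billion

MPC = 1 − MPS = 1 − 0.36 = 0.64.
Spending multiplier = 1/(1 − c(1−t)) = 1/(1 − 0.64×0.92) = 1/0.4112 ≈ 2.432.
Need ΔY = +£286 billion, so ΔG = ΔY/k = (+£286 billion) × 0.4112 ≈ +£118 billion.
The government should increase government spending by £118 billion.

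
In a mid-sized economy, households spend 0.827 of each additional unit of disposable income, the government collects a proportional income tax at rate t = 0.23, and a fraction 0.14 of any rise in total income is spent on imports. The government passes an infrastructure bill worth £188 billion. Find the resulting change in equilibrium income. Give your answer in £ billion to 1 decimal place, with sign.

+£373.6 billion

Spending multiplier = 1/(1 − c(1−t) + m) = 1/(1 − 0.827×0.77 + 0.14) = 1/0.50321 ≈ 1.987.
ΔY = k × ΔG = (+£188 billion) / 0.50321 ≈ +£373.6 billion.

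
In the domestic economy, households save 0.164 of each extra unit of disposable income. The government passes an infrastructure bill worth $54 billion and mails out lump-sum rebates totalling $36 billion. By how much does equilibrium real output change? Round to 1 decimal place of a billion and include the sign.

MPC = 1 − MPS = 1 − 0.164 = 0.836.
Expenditure multiplier = 1/(1 − MPC) = 1/(1 − 0.836) = 1/0.164 ≈ 6.098.
ΔG contributes k·ΔG = (+$54 billion) / 0.164 ≈ +$329.3 billion.
ΔT of −$36 billion changes first-round spending by −c·ΔT = +$30.096 billion, contributing k·(−c·ΔT) = (+$30.096 billion) / 0.164 ≈ +$183.5 billion.
Net ΔY = k(ΔG − c·ΔT) = (+$84.096 billion) / 0.164 ≈ +$512.8 billion.

+$512.8 billion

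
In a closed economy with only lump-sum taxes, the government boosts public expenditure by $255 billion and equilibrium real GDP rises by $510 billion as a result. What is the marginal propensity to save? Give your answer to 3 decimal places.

0.500

Implied spending multiplier k = ΔY/ΔG = 510/255 = 2.
Since k = 1/(1 − MPC), MPC = 1 − 1/k = 1 − ΔG/ΔY = 1 − 255/510 = 0.500.
MPS = 1 − MPC = 0.500.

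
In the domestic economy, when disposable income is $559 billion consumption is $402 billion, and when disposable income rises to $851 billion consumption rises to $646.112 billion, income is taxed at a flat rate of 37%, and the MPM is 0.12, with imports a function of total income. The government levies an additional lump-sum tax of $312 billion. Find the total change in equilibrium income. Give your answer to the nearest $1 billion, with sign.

−$440 billion

MPC = ΔC/ΔYd = (646.112 − 402)/(851 − 559) = 244.112/292 = 0.836.
A lump-sum tax change of +$312 billion shifts disposable income by −$312 billion; first-round consumption changes by −c × ΔT = −0.836 × (+$312 billion) = −$260.832 billion.
Expenditure multiplier = 1/(1 − c(1−t) + m) = 1/(1 − 0.836×0.63 + 0.12) = 1/0.59332 ≈ 1.685.
The tax multiplier is −c × k ≈ −1.409, so ΔY = k × (−c·ΔT) = (−$260.832 billion) / 0.59332 ≈ −$440 billion.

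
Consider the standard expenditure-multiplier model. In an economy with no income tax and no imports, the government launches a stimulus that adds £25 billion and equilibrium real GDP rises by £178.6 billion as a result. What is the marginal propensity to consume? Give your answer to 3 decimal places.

Implied spending multiplier k = ΔY/ΔG = 178.6/25 = 7.144.
Since k = 1/(1 − MPC), MPC = 1 − 1/k = 1 − ΔG/ΔY = 1 − 25/178.6 ≈ 0.860.

0.860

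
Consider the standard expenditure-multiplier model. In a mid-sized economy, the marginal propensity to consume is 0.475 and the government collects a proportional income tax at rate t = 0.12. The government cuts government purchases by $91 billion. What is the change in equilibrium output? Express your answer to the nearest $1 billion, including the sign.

−$156 billion

Expenditure multiplier = 1/(1 − c(1−t)) = 1/(1 − 0.475×0.88) = 1/0.582 ≈ 1.718.
ΔY = k × ΔG = (−$91 billion) / 0.582 ≈ −$156 billion.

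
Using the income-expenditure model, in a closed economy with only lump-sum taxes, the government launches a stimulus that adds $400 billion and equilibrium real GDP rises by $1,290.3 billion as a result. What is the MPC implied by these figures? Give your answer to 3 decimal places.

Implied spending multiplier k = ΔY/ΔG = 1,290.3/400 ≈ 3.2258.
Since k = 1/(1 − MPC), MPC = 1 − 1/k = 1 − ΔG/ΔY = 1 − 400/1,290.3 ≈ 0.690.

0.690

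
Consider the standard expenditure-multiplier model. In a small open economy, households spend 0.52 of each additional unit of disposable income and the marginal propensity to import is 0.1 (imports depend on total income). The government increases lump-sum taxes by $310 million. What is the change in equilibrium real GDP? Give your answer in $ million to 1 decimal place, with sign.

A lump-sum tax change of +$310 million shifts disposable income by −$310 million; first-round consumption changes by −c × ΔT = −0.52 × (+$310 million) = −$161.2 million.
Expenditure multiplier = 1/(1 − c + m) = 1/(1 − 0.52 + 0.1) = 1/0.58 ≈ 1.724.
The tax multiplier is −c × k ≈ −0.897, so ΔY = k × (−c·ΔT) = (−$161.2 million) / 0.58 ≈ −$277.9 million.

−$277.9 million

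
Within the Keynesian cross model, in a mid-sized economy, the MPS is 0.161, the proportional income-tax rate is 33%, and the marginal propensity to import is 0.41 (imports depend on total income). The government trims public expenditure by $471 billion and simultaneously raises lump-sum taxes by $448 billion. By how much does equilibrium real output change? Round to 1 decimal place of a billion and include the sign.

MPC = 1 − MPS = 1 − 0.161 = 0.839.
Expenditure multiplier = 1/(1 − c(1−t) + m) = 1/(1 − 0.839×0.67 + 0.41) = 1/0.84787 ≈ 1.179.
ΔG contributes k·ΔG = (−$471 billion) / 0.84787 ≈ −$555.5 billion.
ΔT of +$448 billion changes first-round spending by −c·ΔT = −$375.872 billion, contributing k·(−c·ΔT) = (−$375.872 billion) / 0.84787 ≈ −$443.3 billion.
Net ΔY = k(ΔG − c·ΔT) = (−$846.872 billion) / 0.84787 ≈ −$998.8 billion.

−$998.8 billion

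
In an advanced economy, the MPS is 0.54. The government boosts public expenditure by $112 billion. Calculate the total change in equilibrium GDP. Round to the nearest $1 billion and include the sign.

+$207 billion

MPC = 1 − MPS = 1 − 0.54 = 0.46.
Expenditure multiplier = 1/(1 − MPC) = 1/(1 − 0.46) = 1/0.54 ≈ 1.852.
ΔY = k × ΔG = (+$112 billion) / 0.54 ≈ +$207 billion.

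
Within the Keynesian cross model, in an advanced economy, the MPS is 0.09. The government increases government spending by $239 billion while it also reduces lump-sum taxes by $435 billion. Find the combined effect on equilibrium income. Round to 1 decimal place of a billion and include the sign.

+$7,053.9 billion

MPC = 1 − MPS = 1 − 0.09 = 0.91.
Expenditure multiplier = 1/(1 − MPC) = 1/(1 − 0.91) = 1/0.09 ≈ 11.111.
ΔG contributes k·ΔG = (+$239 billion) / 0.09 ≈ +$2,655.6 billion.
ΔT of −$435 billion changes first-round spending by −c·ΔT = +$395.85 billion, contributing k·(−c·ΔT) = (+$395.85 billion) / 0.09 ≈ +$4,398.3 billion.
Net ΔY = k(ΔG − c·ΔT) = (+$634.85 billion) / 0.09 ≈ +$7,053.9 billion.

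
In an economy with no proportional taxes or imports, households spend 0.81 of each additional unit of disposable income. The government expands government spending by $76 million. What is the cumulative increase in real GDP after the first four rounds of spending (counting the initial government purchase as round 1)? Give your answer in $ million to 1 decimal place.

$227.8 million

Round 1 adds ΔG = $76 million; each later round is MPC = 0.81 times the previous.
After 4 rounds: 76 + 61.56 + 49.8636 + 40.389516 = ΔG·(1 − c^4)/(1 − c) = 76 × (1 − 0.43046721)/0.19 ≈ $227.8 million.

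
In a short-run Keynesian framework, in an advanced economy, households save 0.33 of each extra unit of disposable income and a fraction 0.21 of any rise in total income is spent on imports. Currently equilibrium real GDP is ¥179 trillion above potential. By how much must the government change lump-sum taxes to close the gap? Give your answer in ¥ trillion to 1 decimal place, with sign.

+¥144.3 trillion

MPC = 1 − MPS = 1 − 0.33 = 0.67.
Spending multiplier = 1/(1 − c + m) = 1/(1 − 0.67 + 0.21) = 1/0.54 ≈ 1.852.
Tax multiplier = −c·k = −0.67/0.54 ≈ −1.241. Need ΔY = −¥179 trillion, so ΔT = ΔY/(−c·k) = −(−¥179 trillion) × 0.54 / 0.67 ≈ +¥144.3 trillion.
The government should raise lump-sum taxes by ¥144.3 trillion.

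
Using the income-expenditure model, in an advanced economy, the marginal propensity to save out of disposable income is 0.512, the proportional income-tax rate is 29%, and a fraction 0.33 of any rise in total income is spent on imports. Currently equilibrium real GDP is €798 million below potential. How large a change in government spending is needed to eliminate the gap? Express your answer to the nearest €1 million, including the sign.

MPC = 1 − MPS = 1 − 0.512 = 0.488.
Spending multiplier = 1/(1 − c(1−t) + m) = 1/(1 − 0.488×0.71 + 0.33) = 1/0.98352 ≈ 1.017.
Need ΔY = +€798 million, so ΔG = ΔY/k = (+€798 million) × 0.98352 ≈ +€785 million.
The government should increase government spending by €785 million.

+€785 million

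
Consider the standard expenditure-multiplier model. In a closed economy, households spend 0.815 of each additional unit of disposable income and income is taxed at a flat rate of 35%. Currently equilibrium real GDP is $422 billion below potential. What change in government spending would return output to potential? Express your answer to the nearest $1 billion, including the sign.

+$198 billion

Spending multiplier = 1/(1 − c(1−t)) = 1/(1 − 0.815×0.65) = 1/0.47025 ≈ 2.127.
Need ΔY = +$422 billion, so ΔG = ΔY/k = (+$422 billion) × 0.47025 ≈ +$198 billion.
The government should increase government spending by $198 billion.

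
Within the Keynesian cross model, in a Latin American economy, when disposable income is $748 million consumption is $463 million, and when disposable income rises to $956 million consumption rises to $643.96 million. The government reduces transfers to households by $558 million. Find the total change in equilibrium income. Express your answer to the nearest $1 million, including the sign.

−$3,734 million

MPC = ΔC/ΔYd = (643.96 − 463)/(956 − 748) = 180.96/208 = 0.87.
The transfer change shifts disposable income by −$558 million, so first-round consumption changes by c·ΔTR = 0.87 × (−$558 million) = −$485.46 million.
Expenditure multiplier = 1/(1 − MPC) = 1/(1 − 0.87) = 1/0.13 ≈ 7.692.
The transfer multiplier is c × k ≈ 6.692, so ΔY = k × (c·ΔTR) = (−$485.46 million) / 0.13 ≈ −$3,734 million.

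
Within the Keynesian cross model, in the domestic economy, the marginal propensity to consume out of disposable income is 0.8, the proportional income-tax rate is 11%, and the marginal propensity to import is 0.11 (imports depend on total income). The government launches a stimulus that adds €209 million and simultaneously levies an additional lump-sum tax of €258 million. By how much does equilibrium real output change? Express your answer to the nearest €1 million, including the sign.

+€7 million

Expenditure multiplier = 1/(1 − c(1−t) + m) = 1/(1 − 0.8×0.89 + 0.11) = 1/0.398 ≈ 2.513.
ΔG contributes k·ΔG = (+€209 million) / 0.398 ≈ +€525.1 million.
ΔT of +€258 million changes first-round spending by −c·ΔT = −€206.4 million, contributing k·(−c·ΔT) = (−€206.4 million) / 0.398 ≈ −€518.6 million.
Net ΔY = k(ΔG − c·ΔT) = (+€2.6 million) / 0.398 ≈ +€7 million.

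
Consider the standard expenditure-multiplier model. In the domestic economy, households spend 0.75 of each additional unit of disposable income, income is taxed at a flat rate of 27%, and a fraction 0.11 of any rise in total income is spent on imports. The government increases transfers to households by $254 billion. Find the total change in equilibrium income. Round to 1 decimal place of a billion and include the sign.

The transfer change shifts disposable income by +$254 billion, so first-round consumption changes by c·ΔTR = 0.75 × (+$254 billion) = +$190.5 billion.
Expenditure multiplier = 1/(1 − c(1−t) + m) = 1/(1 − 0.75×0.73 + 0.11) = 1/0.5625 ≈ 1.778.
The transfer multiplier is c × k ≈ 1.333, so ΔY = k × (c·ΔTR) = (+$190.5 billion) / 0.5625 ≈ +$338.7 billion.

+$338.7 billion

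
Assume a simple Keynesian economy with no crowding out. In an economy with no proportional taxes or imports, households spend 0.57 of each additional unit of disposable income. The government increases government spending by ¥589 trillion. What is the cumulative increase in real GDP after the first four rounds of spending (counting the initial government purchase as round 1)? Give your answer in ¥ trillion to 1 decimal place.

Round 1 adds ΔG = ¥589 trillion; each later round is MPC = 0.57 times the previous.
After 4 rounds: 589 + 335.73 + 191.3661 + 109.078677 = ΔG·(1 − c^4)/(1 − c) = 589 × (1 − 0.10556001)/0.43 ≈ ¥1,225.2 trillion.

¥1,225.2 trillion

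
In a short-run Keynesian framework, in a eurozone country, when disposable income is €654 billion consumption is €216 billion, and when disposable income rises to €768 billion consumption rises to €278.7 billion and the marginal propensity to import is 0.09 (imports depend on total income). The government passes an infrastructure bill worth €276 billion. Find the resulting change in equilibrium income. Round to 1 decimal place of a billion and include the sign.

MPC = ΔC/ΔYd = (278.7 − 216)/(768 − 654) = 62.7/114 = 0.55.
Expenditure multiplier = 1/(1 − c + m) = 1/(1 − 0.55 + 0.09) = 1/0.54 ≈ 1.852.
ΔY = k × ΔG = (+€276 billion) / 0.54 ≈ +€511.1 billion.

+€511.1 billion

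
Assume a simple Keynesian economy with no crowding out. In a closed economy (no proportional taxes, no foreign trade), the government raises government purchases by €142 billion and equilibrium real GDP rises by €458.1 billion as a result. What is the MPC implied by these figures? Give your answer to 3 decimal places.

0.690

Implied spending multiplier k = ΔY/ΔG = 458.1/142 ≈ 3.2261.
Since k = 1/(1 − MPC), MPC = 1 − 1/k = 1 − ΔG/ΔY = 1 − 142/458.1 ≈ 0.690.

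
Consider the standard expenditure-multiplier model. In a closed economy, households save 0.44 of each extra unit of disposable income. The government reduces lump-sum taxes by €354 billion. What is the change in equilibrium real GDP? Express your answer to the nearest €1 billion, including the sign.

+€451 billion

MPC = 1 − MPS = 1 − 0.44 = 0.56.
A lump-sum tax change of −€354 billion shifts disposable income by +€354 billion; first-round consumption changes by −c × ΔT = −0.56 × (−€354 billion) = +€198.24 billion.
Expenditure multiplier = 1/(1 − MPC) = 1/(1 − 0.56) = 1/0.44 ≈ 2.273.
The tax multiplier is −c × k ≈ −1.273, so ΔY = k × (−c·ΔT) = (+€198.24 billion) / 0.44 ≈ +€451 billion.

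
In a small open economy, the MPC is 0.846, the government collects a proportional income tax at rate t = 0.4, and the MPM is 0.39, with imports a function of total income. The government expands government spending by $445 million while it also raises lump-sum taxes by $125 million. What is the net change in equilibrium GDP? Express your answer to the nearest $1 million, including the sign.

+$384 million

Expenditure multiplier = 1/(1 − c(1−t) + m) = 1/(1 − 0.846×0.6 + 0.39) = 1/0.8824 ≈ 1.133.
ΔG contributes k·ΔG = (+$445 million) / 0.8824 ≈ +$504.3 million.
ΔT of +$125 million changes first-round spending by −c·ΔT = −$105.75 million, contributing k·(−c·ΔT) = (−$105.75 million) / 0.8824 ≈ −$119.8 million.
Net ΔY = k(ΔG − c·ΔT) = (+$339.25 million) / 0.8824 ≈ +$384 million.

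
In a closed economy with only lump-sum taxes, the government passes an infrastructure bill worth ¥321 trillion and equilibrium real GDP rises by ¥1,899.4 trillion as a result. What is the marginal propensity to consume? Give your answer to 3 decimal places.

0.831

Implied spending multiplier k = ΔY/ΔG = 1,899.4/321 ≈ 5.9171.
Since k = 1/(1 − MPC), MPC = 1 − 1/k = 1 − ΔG/ΔY = 1 − 321/1,899.4 ≈ 0.831.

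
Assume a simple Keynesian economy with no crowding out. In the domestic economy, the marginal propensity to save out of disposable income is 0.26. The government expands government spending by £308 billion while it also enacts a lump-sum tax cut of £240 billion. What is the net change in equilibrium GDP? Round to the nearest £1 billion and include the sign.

+£1,868 billion

MPC = 1 − MPS = 1 − 0.26 = 0.74.
Expenditure multiplier = 1/(1 − MPC) = 1/(1 − 0.74) = 1/0.26 ≈ 3.846.
ΔG contributes k·ΔG = (+£308 billion) / 0.26 ≈ +£1,184.6 billion.
ΔT of −£240 billion changes first-round spending by −c·ΔT = +£177.6 billion, contributing k·(−c·ΔT) = (+£177.6 billion) / 0.26 ≈ +£683.1 billion.
Net ΔY = k(ΔG − c·ΔT) = (+£485.6 billion) / 0.26 ≈ +£1,868 billion.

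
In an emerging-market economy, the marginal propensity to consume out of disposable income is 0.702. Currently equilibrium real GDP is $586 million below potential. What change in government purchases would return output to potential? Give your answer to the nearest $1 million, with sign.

Spending multiplier = 1/(1 − MPC) = 1/(1 − 0.702) = 1/0.298 ≈ 3.356.
Need ΔY = +$586 million, so ΔG = ΔY/k = (+$586 million) × 0.298 ≈ +$175 million.
The government should increase government purchases by $175 million.

+$175 million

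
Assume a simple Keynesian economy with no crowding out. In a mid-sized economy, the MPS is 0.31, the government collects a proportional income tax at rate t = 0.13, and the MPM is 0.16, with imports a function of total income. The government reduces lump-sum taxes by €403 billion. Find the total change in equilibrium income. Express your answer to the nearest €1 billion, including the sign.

MPC = 1 − MPS = 1 − 0.31 = 0.69.
A lump-sum tax change of −€403 billion shifts disposable income by +€403 billion; first-round consumption changes by −c × ΔT = −0.69 × (−€403 billion) = +€278.07 billion.
Expenditure multiplier = 1/(1 − c(1−t) + m) = 1/(1 − 0.69×0.87 + 0.16) = 1/0.5597 ≈ 1.787.
The tax multiplier is −c × k ≈ −1.233, so ΔY = k × (−c·ΔT) = (+€278.07 billion) / 0.5597 ≈ +€497 billion.

+€497 billion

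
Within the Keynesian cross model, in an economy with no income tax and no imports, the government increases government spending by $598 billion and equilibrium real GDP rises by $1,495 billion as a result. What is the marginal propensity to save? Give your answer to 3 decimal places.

0.400

Implied spending multiplier k = ΔY/ΔG = 1,495/598 = 2.5.
Since k = 1/(1 − MPC), MPC = 1 − 1/k = 1 − ΔG/ΔY = 1 − 598/1,495 = 0.600.
MPS = 1 − MPC = 0.400.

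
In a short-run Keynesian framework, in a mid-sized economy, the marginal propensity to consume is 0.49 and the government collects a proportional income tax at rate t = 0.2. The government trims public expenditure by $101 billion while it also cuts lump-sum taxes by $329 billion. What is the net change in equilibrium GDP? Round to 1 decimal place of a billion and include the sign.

Expenditure multiplier = 1/(1 − c(1−t)) = 1/(1 − 0.49×0.8) = 1/0.608 ≈ 1.645.
ΔG contributes k·ΔG = (−$101 billion) / 0.608 ≈ −$166.1 billion.
ΔT of −$329 billion changes first-round spending by −c·ΔT = +$161.21 billion, contributing k·(−c·ΔT) = (+$161.21 billion) / 0.608 ≈ +$265.1 billion.
Net ΔY = k(ΔG − c·ΔT) = (+$60.21 billion) / 0.608 ≈ +$99 billion.

+$99.0 billion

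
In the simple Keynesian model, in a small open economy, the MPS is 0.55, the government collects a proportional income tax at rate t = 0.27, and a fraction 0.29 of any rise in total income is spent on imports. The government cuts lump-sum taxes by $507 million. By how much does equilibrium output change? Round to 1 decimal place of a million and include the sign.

+$237.3 million

MPC = 1 − MPS = 1 − 0.55 = 0.45.
A lump-sum tax change of −$507 million shifts disposable income by +$507 million; first-round consumption changes by −c × ΔT = −0.45 × (−$507 million) = +$228.15 million.
Expenditure multiplier = 1/(1 − c(1−t) + m) = 1/(1 − 0.45×0.73 + 0.29) = 1/0.9615 ≈ 1.04.
The tax multiplier is −c × k ≈ −0.468, so ΔY = k × (−c·ΔT) = (+$228.15 million) / 0.9615 ≈ +$237.3 million.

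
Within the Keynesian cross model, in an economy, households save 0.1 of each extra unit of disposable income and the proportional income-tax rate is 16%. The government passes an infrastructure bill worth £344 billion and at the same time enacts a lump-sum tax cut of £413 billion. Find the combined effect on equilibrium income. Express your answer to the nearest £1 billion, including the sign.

MPC = 1 − MPS = 1 − 0.1 = 0.9.
Expenditure multiplier = 1/(1 − c(1−t)) = 1/(1 − 0.9×0.84) = 1/0.244 ≈ 4.098.
ΔG contributes k·ΔG = (+£344 billion) / 0.244 ≈ +£1,409.8 billion.
ΔT of −£413 billion changes first-round spending by −c·ΔT = +£371.7 billion, contributing k·(−c·ΔT) = (+£371.7 billion) / 0.244 ≈ +£1,523.4 billion.
Net ΔY = k(ΔG − c·ΔT) = (+£715.7 billion) / 0.244 ≈ +£2,933 billion.

+£2,933 billion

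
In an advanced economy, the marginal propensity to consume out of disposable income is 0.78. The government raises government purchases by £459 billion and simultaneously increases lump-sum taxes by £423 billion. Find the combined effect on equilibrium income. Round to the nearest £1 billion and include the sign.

Expenditure multiplier = 1/(1 − MPC) = 1/(1 − 0.78) = 1/0.22 ≈ 4.545.
ΔG contributes k·ΔG = (+£459 billion) / 0.22 ≈ +£2,086.4 billion.
ΔT of +£423 billion changes first-round spending by −c·ΔT = −£329.94 billion, contributing k·(−c·ΔT) = (−£329.94 billion) / 0.22 ≈ −£1,499.7 billion.
Net ΔY = k(ΔG − c·ΔT) = (+£129.06 billion) / 0.22 ≈ +£587 billion.

+£587 billion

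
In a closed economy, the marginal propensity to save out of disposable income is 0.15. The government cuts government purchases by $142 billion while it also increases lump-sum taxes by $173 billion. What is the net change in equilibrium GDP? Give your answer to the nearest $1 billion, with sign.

MPC = 1 − MPS = 1 − 0.15 = 0.85.
Expenditure multiplier = 1/(1 − MPC) = 1/(1 − 0.85) = 1/0.15 ≈ 6.667.
ΔG contributes k·ΔG = (−$142 billion) / 0.15 ≈ −$946.7 billion.
ΔT of +$173 billion changes first-round spending by −c·ΔT = −$147.05 billion, contributing k·(−c·ΔT) = (−$147.05 billion) / 0.15 ≈ −$980.3 billion.
Net ΔY = k(ΔG − c·ΔT) = (−$289.05 billion) / 0.15 = −$1,927 billion.

−$1,927 billion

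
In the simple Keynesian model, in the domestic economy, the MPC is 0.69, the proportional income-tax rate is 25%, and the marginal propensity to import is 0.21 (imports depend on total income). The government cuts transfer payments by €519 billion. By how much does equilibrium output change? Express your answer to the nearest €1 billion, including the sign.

The transfer change shifts disposable income by −€519 billion, so first-round consumption changes by c·ΔTR = 0.69 × (−€519 billion) = −€358.11 billion.
Expenditure multiplier = 1/(1 − c(1−t) + m) = 1/(1 − 0.69×0.75 + 0.21) = 1/0.6925 ≈ 1.444.
The transfer multiplier is c × k ≈ 0.996, so ΔY = k × (c·ΔTR) = (−€358.11 billion) / 0.6925 ≈ −€517 billion.

−€517 billion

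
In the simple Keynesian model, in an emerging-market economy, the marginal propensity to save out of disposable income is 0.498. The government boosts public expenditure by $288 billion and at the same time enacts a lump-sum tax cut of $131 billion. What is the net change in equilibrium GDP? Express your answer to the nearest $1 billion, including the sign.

+$710 billion

MPC = 1 − MPS = 1 − 0.498 = 0.502.
Expenditure multiplier = 1/(1 − MPC) = 1/(1 − 0.502) = 1/0.498 ≈ 2.008.
ΔG contributes k·ΔG = (+$288 billion) / 0.498 ≈ +$578.3 billion.
ΔT of −$131 billion changes first-round spending by −c·ΔT = +$65.762 billion, contributing k·(−c·ΔT) = (+$65.762 billion) / 0.498 ≈ +$132.1 billion.
Net ΔY = k(ΔG − c·ΔT) = (+$353.762 billion) / 0.498 ≈ +$710 billion.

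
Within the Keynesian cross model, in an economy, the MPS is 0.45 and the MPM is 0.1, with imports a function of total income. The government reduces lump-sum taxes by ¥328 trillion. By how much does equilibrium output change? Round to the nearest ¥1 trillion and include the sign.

+¥328 trillion

MPC = 1 − MPS = 1 − 0.45 = 0.55.
A lump-sum tax change of −¥328 trillion shifts disposable income by +¥328 trillion; first-round consumption changes by −c × ΔT = −0.55 × (−¥328 trillion) = +¥180.4 trillion.
Expenditure multiplier = 1/(1 − c + m) = 1/(1 − 0.55 + 0.1) = 1/0.55 ≈ 1.818.
The tax multiplier is −c × k = −1, so ΔY = k × (−c·ΔT) = (+¥180.4 trillion) / 0.55 = +¥328 trillion.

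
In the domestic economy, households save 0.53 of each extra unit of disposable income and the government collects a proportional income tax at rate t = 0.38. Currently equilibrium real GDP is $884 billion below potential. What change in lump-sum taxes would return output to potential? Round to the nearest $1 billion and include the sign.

MPC = 1 − MPS = 1 − 0.53 = 0.47.
Spending multiplier = 1/(1 − c(1−t)) = 1/(1 − 0.47×0.62) = 1/0.7086 ≈ 1.411.
Tax multiplier = −c·k = −0.47/0.7086 ≈ −0.663. Need ΔY = +$884 billion, so ΔT = ΔY/(−c·k) = −(+$884 billion) × 0.7086 / 0.47 ≈ −$1,333 billion.
The government should cut lump-sum taxes by $1,333 billion.

−$1,333 billion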